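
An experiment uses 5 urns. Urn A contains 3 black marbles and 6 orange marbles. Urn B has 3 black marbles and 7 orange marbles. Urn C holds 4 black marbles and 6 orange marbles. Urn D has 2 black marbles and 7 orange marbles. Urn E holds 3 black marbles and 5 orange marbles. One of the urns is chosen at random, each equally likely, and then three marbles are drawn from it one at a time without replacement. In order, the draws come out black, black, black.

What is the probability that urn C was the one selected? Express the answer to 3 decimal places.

Under each hypothesis, the probability of the observed sequence is: P(data | urn A) = (3/9)(2/8)(1/7) = 1/84; P(data | urn B) = (3/10)(2/9)(1/8) = 1/120; P(data | urn C) = (4/10)(3/9)(2/8) = 1/30; P(data | urn D) = (2/9)(1/8)(0/7) = 0; P(data | urn E) = (3/8)(2/7)(1/6) = 1/56.
Weighting by the prior gives 1/5 · 1/84 = 1/420, 1/5 · 1/120 = 1/600, 1/5 · 1/30 = 1/150, 1/5 · 0 = 0, 1/5 · 1/56 = 1/280; these sum to 1/70.
So P(urn C | data) = (1/150) / (1/70) = 7/15.

0.467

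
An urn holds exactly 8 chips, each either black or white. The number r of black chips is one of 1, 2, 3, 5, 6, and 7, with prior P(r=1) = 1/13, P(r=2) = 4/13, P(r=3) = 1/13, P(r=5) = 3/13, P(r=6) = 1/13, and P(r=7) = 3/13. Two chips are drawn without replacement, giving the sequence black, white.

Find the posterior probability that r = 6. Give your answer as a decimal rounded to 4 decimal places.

0.0811

Under each hypothesis, the probability of the observed sequence is: P(data | r = 1) = (1/8)(7/7) = 1/8; P(data | r = 2) = (2/8)(6/7) = 3/14; P(data | r = 3) = (3/8)(5/7) = 15/56; P(data | r = 5) = (5/8)(3/7) = 15/56; P(data | r = 6) = (6/8)(2/7) = 3/14; P(data | r = 7) = (7/8)(1/7) = 1/8.
The prior-weighted likelihoods are 1/13 · 1/8 = 1/104, 4/13 · 3/14 = 6/91, 1/13 · 15/56 = 15/728, 3/13 · 15/56 = 45/728, 1/13 · 3/14 = 3/182, 3/13 · 1/8 = 3/104; with total 37/182.
Hence P(r = 6 | data) = (3/182) / (37/182) = 3/37.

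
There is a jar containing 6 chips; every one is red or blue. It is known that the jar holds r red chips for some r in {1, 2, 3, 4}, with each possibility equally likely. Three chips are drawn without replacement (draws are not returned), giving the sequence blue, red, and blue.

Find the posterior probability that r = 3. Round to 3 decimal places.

0.257

The likelihood of the observed sequence under each hypothesis: P(data | r = 1) = (5/6)(1/5)(4/4) = 1/6; P(data | r = 2) = (4/6)(2/5)(3/4) = 1/5; P(data | r = 3) = (3/6)(3/5)(2/4) = 3/20; P(data | r = 4) = (2/6)(4/5)(1/4) = 1/15.
Weighting by the prior gives 1/4 · 1/6 = 1/24, 1/4 · 1/5 = 1/20, 1/4 · 3/20 = 3/80, 1/4 · 1/15 = 1/60; with total 7/48.
By Bayes' rule, P(r = 3 | data) = (3/80) / (7/48) = 9/35.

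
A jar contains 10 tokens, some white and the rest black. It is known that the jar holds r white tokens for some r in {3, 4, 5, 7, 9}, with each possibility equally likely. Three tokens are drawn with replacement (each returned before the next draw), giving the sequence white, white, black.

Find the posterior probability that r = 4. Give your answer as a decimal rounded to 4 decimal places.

For each hypothesis, P(data | H) works out to: P(data | r = 3) = (3/10)(3/10)(7/10) = 0.063; P(data | r = 4) = (4/10)(4/10)(6/10) = 0.096; P(data | r = 5) = (5/10)(5/10)(5/10) = 0.125; P(data | r = 7) = (7/10)(7/10)(3/10) = 0.147; P(data | r = 9) = (9/10)(9/10)(1/10) = 0.081.
Multiplying each by its prior: 1/5 · 0.063 = 0.0126, 1/5 · 0.096 = 0.0192, 1/5 · 0.125 = 0.025, 1/5 · 0.147 = 0.0294, 1/5 · 0.081 = 0.0162; summing to 0.1024.
So P(r = 4 | data) = (0.0192) / (0.1024) = 0.1875.

0.1875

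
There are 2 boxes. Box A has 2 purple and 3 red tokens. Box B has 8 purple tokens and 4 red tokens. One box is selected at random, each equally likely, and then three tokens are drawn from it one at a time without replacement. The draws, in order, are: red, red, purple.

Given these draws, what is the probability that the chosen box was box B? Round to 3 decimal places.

The likelihood of the observed sequence under each hypothesis: P(data | box A) = (3/5)(2/4)(2/3) = 1/5; P(data | box B) = (4/12)(3/11)(8/10) = 4/55.
Weighting by the prior gives 1/2 · 1/5 = 1/10, 1/2 · 4/55 = 2/55; these sum to 3/22.
So P(box B | data) = (2/55) / (3/22) = 4/15.

0.267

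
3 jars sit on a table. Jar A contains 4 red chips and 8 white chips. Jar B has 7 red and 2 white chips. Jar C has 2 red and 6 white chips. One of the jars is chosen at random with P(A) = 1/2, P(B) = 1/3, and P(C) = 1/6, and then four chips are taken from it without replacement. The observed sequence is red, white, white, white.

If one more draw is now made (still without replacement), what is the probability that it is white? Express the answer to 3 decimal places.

Under each hypothesis, the probability of the observed sequence is: P(data | jar A) = (4/12)(8/11)(7/10)(6/9) = 0.11313; P(data | jar B) = (7/9)(2/8)(1/7)(0/6) = 0; P(data | jar C) = (2/8)(6/7)(5/6)(4/5) = 0.14286.
The prior-weighted likelihoods are 1/2 · 0.11313 = 0.056566, 1/3 · 0 = 0, 1/6 · 0.14286 = 0.02381; summing to 0.080375.
The posterior is then P(jar A | data) = 0.70377, P(jar B | data) = 0, P(jar C | data) = 0.29623.
So P(white next | data) = Σ P(white next | H) P(H | data) = (5/8)(0.70377) + (3/4)(0.29623) = 0.66203.

0.662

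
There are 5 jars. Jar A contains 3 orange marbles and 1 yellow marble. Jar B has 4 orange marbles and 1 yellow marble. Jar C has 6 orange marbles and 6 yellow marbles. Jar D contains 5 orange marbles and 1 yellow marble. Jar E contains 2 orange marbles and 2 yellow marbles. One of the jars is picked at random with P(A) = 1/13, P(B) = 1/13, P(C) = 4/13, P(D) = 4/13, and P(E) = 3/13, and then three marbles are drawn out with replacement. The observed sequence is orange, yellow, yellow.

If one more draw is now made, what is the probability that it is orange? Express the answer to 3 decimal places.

0.550

Under each hypothesis, the probability of the observed sequence is: P(data | jar A) = (3/4)(1/4)(1/4) = 0.046875; P(data | jar B) = (4/5)(1/5)(1/5) = 0.032; P(data | jar C) = (6/12)(6/12)(6/12) = 0.125; P(data | jar D) = (5/6)(1/6)(1/6) = 0.023148; P(data | jar E) = (2/4)(2/4)(2/4) = 0.125.
Multiplying each by its prior: 1/13 · 0.046875 = 0.0036058, 1/13 · 0.032 = 0.0024615, 4/13 · 0.125 = 0.038462, 4/13 · 0.023148 = 0.0071225, 3/13 · 0.125 = 0.028846; summing to 0.080498.
The posterior is then P(jar A | data) = 0.044794, P(jar B | data) = 0.030579, P(jar C | data) = 0.4778, P(jar D | data) = 0.088481, P(jar E | data) = 0.35835.
Averaging over the posterior, P(orange next | data) = (3/4)(0.044794) + (4/5)(0.030579) + (1/2)(0.4778) + (5/6)(0.088481) + (1/2)(0.35835) = 0.54987.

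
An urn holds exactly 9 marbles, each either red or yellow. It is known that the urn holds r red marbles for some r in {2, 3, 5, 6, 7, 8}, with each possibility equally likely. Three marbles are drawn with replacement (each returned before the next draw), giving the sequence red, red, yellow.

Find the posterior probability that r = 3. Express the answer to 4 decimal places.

The likelihood of the observed sequence under each hypothesis: P(data | r = 2) = (2/9)(2/9)(7/9) = 0.038409; P(data | r = 3) = (3/9)(3/9)(6/9) = 0.074074; P(data | r = 5) = (5/9)(5/9)(4/9) = 0.13717; P(data | r = 6) = (6/9)(6/9)(3/9) = 0.14815; P(data | r = 7) = (7/9)(7/9)(2/9) = 0.13443; P(data | r = 8) = (8/9)(8/9)(1/9) = 0.087791.
The prior-weighted likelihoods are 1/6 · 0.038409 = 0.0064015, 1/6 · 0.074074 = 0.012346, 1/6 · 0.13717 = 0.022862, 1/6 · 0.14815 = 0.024691, 1/6 · 0.13443 = 0.022405, 1/6 · 0.087791 = 0.014632; with total 0.10334.
Hence P(r = 3 | data) = (0.012346) / (0.10334) = 0.11947.

0.1195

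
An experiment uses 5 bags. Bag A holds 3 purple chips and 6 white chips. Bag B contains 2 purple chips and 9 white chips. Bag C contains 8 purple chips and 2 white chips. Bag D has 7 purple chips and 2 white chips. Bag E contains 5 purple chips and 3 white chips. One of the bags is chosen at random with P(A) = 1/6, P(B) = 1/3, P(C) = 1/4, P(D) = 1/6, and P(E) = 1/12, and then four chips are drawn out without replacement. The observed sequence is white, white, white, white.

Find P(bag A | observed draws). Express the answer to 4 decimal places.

Under each hypothesis, the probability of the observed sequence is: P(data | bag A) = (6/9)(5/8)(4/7)(3/6) = 0.11905; P(data | bag B) = (9/11)(8/10)(7/9)(6/8) = 0.38182; P(data | bag C) = (2/10)(1/9)(0/8) = 0; P(data | bag D) = (2/9)(1/8)(0/7) = 0; P(data | bag E) = (3/8)(2/7)(1/6)(0/5) = 0.
Weighting by the prior gives 1/6 · 0.11905 = 0.019841, 1/3 · 0.38182 = 0.12727, 1/4 · 0 = 0, 1/6 · 0 = 0, 1/12 · 0 = 0; these sum to 0.14711.
Hence P(bag A | data) = (0.019841) / (0.14711) = 0.13487.

0.1349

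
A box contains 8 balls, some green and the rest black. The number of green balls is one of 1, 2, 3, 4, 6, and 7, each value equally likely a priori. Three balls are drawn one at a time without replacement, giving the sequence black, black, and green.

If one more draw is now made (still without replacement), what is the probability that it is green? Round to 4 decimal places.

Under each hypothesis, the probability of the observed sequence is: P(data | r = 1) = (7/8)(6/7)(1/6) = 1/8; P(data | r = 2) = (6/8)(5/7)(2/6) = 5/28; P(data | r = 3) = (5/8)(4/7)(3/6) = 5/28; P(data | r = 4) = (4/8)(3/7)(4/6) = 1/7; P(data | r = 6) = (2/8)(1/7)(6/6) = 1/28; P(data | r = 7) = (1/8)(0/7) = 0.
Multiplying each by its prior: 1/6 · 1/8 = 1/48, 1/6 · 5/28 = 5/168, 1/6 · 5/28 = 5/168, 1/6 · 1/7 = 1/42, 1/6 · 1/28 = 1/168, 1/6 · 0 = 0; with total 37/336.
Dividing through by the total gives posterior P(r = 1 | data) = 7/37, P(r = 2 | data) = 10/37, P(r = 3 | data) = 10/37, P(r = 4 | data) = 8/37, P(r = 6 | data) = 2/37, P(r = 7 | data) = 0.
The predictive probability is P(green next | data) = (0)(7/37) + (1/5)(10/37) + (2/5)(10/37) + (3/5)(8/37) + (1)(2/37) = 64/185.

0.3459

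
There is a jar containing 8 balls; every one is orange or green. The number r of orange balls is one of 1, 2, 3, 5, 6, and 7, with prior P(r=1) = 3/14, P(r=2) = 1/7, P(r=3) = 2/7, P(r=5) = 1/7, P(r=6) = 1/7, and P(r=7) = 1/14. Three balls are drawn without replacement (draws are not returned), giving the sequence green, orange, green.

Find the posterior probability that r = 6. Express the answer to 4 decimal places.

The likelihood of the observed sequence under each hypothesis: P(data | r = 1) = (7/8)(1/7)(6/6) = 1/8; P(data | r = 2) = (6/8)(2/7)(5/6) = 5/28; P(data | r = 3) = (5/8)(3/7)(4/6) = 5/28; P(data | r = 5) = (3/8)(5/7)(2/6) = 5/56; P(data | r = 6) = (2/8)(6/7)(1/6) = 1/28; P(data | r = 7) = (1/8)(7/7)(0/6) = 0.
Multiplying each by its prior: 3/14 · 1/8 = 3/112, 1/7 · 5/28 = 5/196, 2/7 · 5/28 = 5/98, 1/7 · 5/56 = 5/392, 1/7 · 1/28 = 1/196, 1/14 · 0 = 0; these sum to 95/784.
Hence P(r = 6 | data) = (1/196) / (95/784) = 4/95.

0.0421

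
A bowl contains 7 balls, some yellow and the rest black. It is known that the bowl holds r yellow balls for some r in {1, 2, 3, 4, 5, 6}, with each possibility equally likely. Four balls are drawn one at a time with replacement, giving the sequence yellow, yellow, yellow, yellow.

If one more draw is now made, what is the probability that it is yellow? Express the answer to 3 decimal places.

0.766

For each hypothesis, P(data | H) works out to: P(data | r = 1) = (1/7)(1/7)(1/7)(1/7) = 0.00041649; P(data | r = 2) = (2/7)(2/7)(2/7)(2/7) = 0.0066639; P(data | r = 3) = (3/7)(3/7)(3/7)(3/7) = 0.033736; P(data | r = 4) = (4/7)(4/7)(4/7)(4/7) = 0.10662; P(data | r = 5) = (5/7)(5/7)(5/7)(5/7) = 0.26031; P(data | r = 6) = (6/7)(6/7)(6/7)(6/7) = 0.53978.
The prior-weighted likelihoods are 1/6 · 0.00041649 = 6.9416e-05, 1/6 · 0.0066639 = 0.0011106, 1/6 · 0.033736 = 0.0056227, 1/6 · 0.10662 = 0.01777, 1/6 · 0.26031 = 0.043385, 1/6 · 0.53978 = 0.089963; with total 0.15792.
Dividing through by the total gives posterior P(r = 1 | data) = 0.00043956, P(r = 2 | data) = 0.007033, P(r = 3 | data) = 0.035604, P(r = 4 | data) = 0.11253, P(r = 5 | data) = 0.27473, P(r = 6 | data) = 0.56967.
Averaging over the posterior, P(yellow next | data) = (1/7)(0.00043956) + (2/7)(0.007033) + (3/7)(0.035604) + (4/7)(0.11253) + (5/7)(0.27473) + (6/7)(0.56967) = 0.76615.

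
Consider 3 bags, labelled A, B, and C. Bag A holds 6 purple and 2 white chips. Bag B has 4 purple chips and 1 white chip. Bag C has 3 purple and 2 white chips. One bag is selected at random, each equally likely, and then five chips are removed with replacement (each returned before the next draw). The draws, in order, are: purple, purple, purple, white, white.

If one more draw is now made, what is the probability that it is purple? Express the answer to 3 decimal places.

Under each hypothesis, the probability of the observed sequence is: P(data | bag A) = (6/8)(6/8)(6/8)(2/8)(2/8) = 0.026367; P(data | bag B) = (4/5)(4/5)(4/5)(1/5)(1/5) = 0.02048; P(data | bag C) = (3/5)(3/5)(3/5)(2/5)(2/5) = 0.03456.
Multiplying each by its prior: 1/3 · 0.026367 = 0.0087891, 1/3 · 0.02048 = 0.0068267, 1/3 · 0.03456 = 0.01152; these sum to 0.027136.
The posterior is then P(bag A | data) = 0.32389, P(bag B | data) = 0.25157, P(bag C | data) = 0.42453.
The predictive probability is P(purple next | data) = (3/4)(0.32389) + (4/5)(0.25157) + (3/5)(0.42453) = 0.6989.

0.699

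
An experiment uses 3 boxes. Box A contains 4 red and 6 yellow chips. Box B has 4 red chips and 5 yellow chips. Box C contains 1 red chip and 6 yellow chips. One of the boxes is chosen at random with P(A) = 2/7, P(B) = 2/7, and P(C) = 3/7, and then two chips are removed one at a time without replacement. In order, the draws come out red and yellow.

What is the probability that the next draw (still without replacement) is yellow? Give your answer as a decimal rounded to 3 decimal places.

Compute the likelihood of the observed sequence for each case: P(data | box A) = (4/10)(6/9) = 0.26667; P(data | box B) = (4/9)(5/8) = 0.27778; P(data | box C) = (1/7)(6/6) = 0.14286.
Weighting by the prior gives 2/7 · 0.26667 = 0.07619, 2/7 · 0.27778 = 0.079365, 3/7 · 0.14286 = 0.061224; summing to 0.21678.
The posterior is then P(box A | data) = 0.35146, P(box B | data) = 0.36611, P(box C | data) = 0.28243.
The predictive probability is P(yellow next | data) = (5/8)(0.35146) + (4/7)(0.36611) + (1)(0.28243) = 0.7113.

0.711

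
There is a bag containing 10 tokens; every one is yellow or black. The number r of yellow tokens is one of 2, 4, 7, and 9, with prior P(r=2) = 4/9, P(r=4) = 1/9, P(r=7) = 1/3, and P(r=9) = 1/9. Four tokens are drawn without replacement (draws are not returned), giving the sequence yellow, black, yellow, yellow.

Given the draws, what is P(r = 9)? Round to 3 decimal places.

Under each hypothesis, the probability of the observed sequence is: P(data | r = 2) = (2/10)(8/9)(1/8)(0/7) = 0; P(data | r = 4) = (4/10)(6/9)(3/8)(2/7) = 1/35; P(data | r = 7) = (7/10)(3/9)(6/8)(5/7) = 1/8; P(data | r = 9) = (9/10)(1/9)(8/8)(7/7) = 1/10.
The prior-weighted likelihoods are 4/9 · 0 = 0, 1/9 · 1/35 = 1/315, 1/3 · 1/8 = 1/24, 1/9 · 1/10 = 1/90; these sum to 47/840.
By Bayes' rule, P(r = 9 | data) = (1/90) / (47/840) = 28/141.

0.199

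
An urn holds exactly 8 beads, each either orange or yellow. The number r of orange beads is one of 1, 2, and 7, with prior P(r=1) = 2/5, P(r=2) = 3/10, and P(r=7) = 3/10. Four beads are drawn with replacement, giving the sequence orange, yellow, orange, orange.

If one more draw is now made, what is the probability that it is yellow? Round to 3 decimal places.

0.217

The likelihood of the observed sequence under each hypothesis: P(data | r = 1) = (1/8)(7/8)(1/8)(1/8) = 0.001709; P(data | r = 2) = (2/8)(6/8)(2/8)(2/8) = 0.011719; P(data | r = 7) = (7/8)(1/8)(7/8)(7/8) = 0.08374.
Weighting by the prior gives 2/5 · 0.001709 = 0.00068359, 3/10 · 0.011719 = 0.0035156, 3/10 · 0.08374 = 0.025122; with total 0.029321.
Normalising, the posterior is P(r = 1 | data) = 0.023314, P(r = 2 | data) = 0.1199, P(r = 7 | data) = 0.85679.
Averaging over the posterior, P(yellow next | data) = (7/8)(0.023314) + (3/4)(0.1199) + (1/8)(0.85679) = 0.21742.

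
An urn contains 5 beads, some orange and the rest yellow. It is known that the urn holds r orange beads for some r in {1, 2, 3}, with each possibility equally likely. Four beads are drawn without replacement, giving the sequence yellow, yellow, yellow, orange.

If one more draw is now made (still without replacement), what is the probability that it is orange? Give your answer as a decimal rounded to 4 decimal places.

0.3333

Compute the likelihood of the observed sequence for each case: P(data | r = 1) = (4/5)(3/4)(2/3)(1/2) = 1/5; P(data | r = 2) = (3/5)(2/4)(1/3)(2/2) = 1/10; P(data | r = 3) = (2/5)(1/4)(0/3) = 0.
Multiplying each by its prior: 1/3 · 1/5 = 1/15, 1/3 · 1/10 = 1/30, 1/3 · 0 = 0; these sum to 1/10.
The posterior is then P(r = 1 | data) = 2/3, P(r = 2 | data) = 1/3, P(r = 3 | data) = 0.
So P(orange next | data) = Σ P(orange next | H) P(H | data) = (0)(2/3) + (1)(1/3) = 1/3.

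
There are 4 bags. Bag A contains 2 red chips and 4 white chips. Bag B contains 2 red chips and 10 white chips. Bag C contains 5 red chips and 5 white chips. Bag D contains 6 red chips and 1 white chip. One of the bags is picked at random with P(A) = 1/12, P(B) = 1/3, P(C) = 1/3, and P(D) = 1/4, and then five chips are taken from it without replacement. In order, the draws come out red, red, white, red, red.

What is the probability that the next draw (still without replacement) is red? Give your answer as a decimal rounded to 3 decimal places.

0.875

Under each hypothesis, the probability of the observed sequence is: P(data | bag A) = (2/6)(1/5)(4/4)(0/3) = 0; P(data | bag B) = (2/12)(1/11)(10/10)(0/9) = 0; P(data | bag C) = (5/10)(4/9)(5/8)(3/7)(2/6) = 5/252; P(data | bag D) = (6/7)(5/6)(1/5)(4/4)(3/3) = 1/7.
The prior-weighted likelihoods are 1/12 · 0 = 0, 1/3 · 0 = 0, 1/3 · 5/252 = 5/756, 1/4 · 1/7 = 1/28; summing to 8/189.
Normalising, the posterior is P(bag A | data) = 0, P(bag B | data) = 0, P(bag C | data) = 5/32, P(bag D | data) = 27/32.
So P(red next | data) = Σ P(red next | H) P(H | data) = (1/5)(5/32) + (1)(27/32) = 7/8.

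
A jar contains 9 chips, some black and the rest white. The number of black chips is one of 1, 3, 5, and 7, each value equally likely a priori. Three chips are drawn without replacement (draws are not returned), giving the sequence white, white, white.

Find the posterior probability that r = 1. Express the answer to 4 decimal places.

For each hypothesis, P(data | H) works out to: P(data | r = 1) = (8/9)(7/8)(6/7) = 2/3; P(data | r = 3) = (6/9)(5/8)(4/7) = 5/21; P(data | r = 5) = (4/9)(3/8)(2/7) = 1/21; P(data | r = 7) = (2/9)(1/8)(0/7) = 0.
Weighting by the prior gives 1/4 · 2/3 = 1/6, 1/4 · 5/21 = 5/84, 1/4 · 1/21 = 1/84, 1/4 · 0 = 0; these sum to 5/21.
So P(r = 1 | data) = (1/6) / (5/21) = 7/10.

0.7000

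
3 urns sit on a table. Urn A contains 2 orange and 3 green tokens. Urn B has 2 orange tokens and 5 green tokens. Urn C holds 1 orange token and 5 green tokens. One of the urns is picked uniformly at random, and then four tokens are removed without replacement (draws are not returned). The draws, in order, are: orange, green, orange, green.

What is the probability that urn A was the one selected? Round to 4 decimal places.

0.6774

The likelihood of the observed sequence under each hypothesis: P(data | urn A) = (2/5)(3/4)(1/3)(2/2) = 1/10; P(data | urn B) = (2/7)(5/6)(1/5)(4/4) = 1/21; P(data | urn C) = (1/6)(5/5)(0/4) = 0.
Weighting by the prior gives 1/3 · 1/10 = 1/30, 1/3 · 1/21 = 1/63, 1/3 · 0 = 0; summing to 31/630.
By Bayes' rule, P(urn A | data) = (1/30) / (31/630) = 21/31.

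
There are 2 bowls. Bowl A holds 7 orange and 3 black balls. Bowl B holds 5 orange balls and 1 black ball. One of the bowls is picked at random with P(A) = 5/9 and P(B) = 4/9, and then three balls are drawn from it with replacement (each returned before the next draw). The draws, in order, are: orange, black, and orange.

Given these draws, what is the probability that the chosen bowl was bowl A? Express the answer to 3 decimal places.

0.614

Compute the likelihood of the observed sequence for each case: P(data | bowl A) = (7/10)(3/10)(7/10) = 0.147; P(data | bowl B) = (5/6)(1/6)(5/6) = 0.11574.
The prior-weighted likelihoods are 5/9 · 0.147 = 0.081667, 4/9 · 0.11574 = 0.05144; summing to 0.13311.
Hence P(bowl A | data) = (0.081667) / (0.13311) = 0.61354.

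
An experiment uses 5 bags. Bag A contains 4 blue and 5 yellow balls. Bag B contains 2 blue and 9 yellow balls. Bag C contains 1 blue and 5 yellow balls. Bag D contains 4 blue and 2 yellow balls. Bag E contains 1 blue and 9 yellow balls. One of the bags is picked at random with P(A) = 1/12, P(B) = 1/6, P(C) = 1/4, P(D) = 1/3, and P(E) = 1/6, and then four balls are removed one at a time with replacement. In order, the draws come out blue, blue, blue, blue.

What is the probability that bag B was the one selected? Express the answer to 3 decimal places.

0.003

The likelihood of the observed sequence under each hypothesis: P(data | bag A) = (4/9)(4/9)(4/9)(4/9) = 0.039018; P(data | bag B) = (2/11)(2/11)(2/11)(2/11) = 0.0010928; P(data | bag C) = (1/6)(1/6)(1/6)(1/6) = 0.0007716; P(data | bag D) = (4/6)(4/6)(4/6)(4/6) = 0.19753; P(data | bag E) = (1/10)(1/10)(1/10)(1/10) = 0.0001.
Weighting by the prior gives 1/12 · 0.039018 = 0.0032515, 1/6 · 0.0010928 = 0.00018214, 1/4 · 0.0007716 = 0.0001929, 1/3 · 0.19753 = 0.065844, 1/6 · 0.0001 = 1.6667e-05; summing to 0.069487.
Hence P(bag B | data) = (0.00018214) / (0.069487) = 0.0026212.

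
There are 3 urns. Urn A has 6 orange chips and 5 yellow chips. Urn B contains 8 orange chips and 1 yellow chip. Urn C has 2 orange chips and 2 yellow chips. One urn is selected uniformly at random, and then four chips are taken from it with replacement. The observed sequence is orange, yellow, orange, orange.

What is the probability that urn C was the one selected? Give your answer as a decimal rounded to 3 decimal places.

The likelihood of the observed sequence under each hypothesis: P(data | urn A) = (6/11)(5/11)(6/11)(6/11) = 0.073765; P(data | urn B) = (8/9)(1/9)(8/9)(8/9) = 0.078037; P(data | urn C) = (2/4)(2/4)(2/4)(2/4) = 0.0625.
The prior-weighted likelihoods are 1/3 · 0.073765 = 0.024588, 1/3 · 0.078037 = 0.026012, 1/3 · 0.0625 = 0.020833; with total 0.071434.
So P(urn C | data) = (0.020833) / (0.071434) = 0.29164.

0.292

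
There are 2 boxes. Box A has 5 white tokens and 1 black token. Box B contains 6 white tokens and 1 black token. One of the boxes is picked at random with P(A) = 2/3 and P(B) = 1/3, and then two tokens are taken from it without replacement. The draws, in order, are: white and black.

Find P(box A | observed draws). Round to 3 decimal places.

For each hypothesis, P(data | H) works out to: P(data | box A) = (5/6)(1/5) = 1/6; P(data | box B) = (6/7)(1/6) = 1/7.
The prior-weighted likelihoods are 2/3 · 1/6 = 1/9, 1/3 · 1/7 = 1/21; summing to 10/63.
Therefore the posterior P(box A | data) = (1/9) / (10/63) = 7/10.

0.700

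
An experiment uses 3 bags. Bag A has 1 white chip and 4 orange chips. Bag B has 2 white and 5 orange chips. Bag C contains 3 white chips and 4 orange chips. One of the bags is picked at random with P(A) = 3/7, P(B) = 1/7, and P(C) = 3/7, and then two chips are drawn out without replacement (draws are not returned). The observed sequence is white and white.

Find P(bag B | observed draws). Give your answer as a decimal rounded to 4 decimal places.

0.1000

Under each hypothesis, the probability of the observed sequence is: P(data | bag A) = (1/5)(0/4) = 0; P(data | bag B) = (2/7)(1/6) = 1/21; P(data | bag C) = (3/7)(2/6) = 1/7.
Multiplying each by its prior: 3/7 · 0 = 0, 1/7 · 1/21 = 1/147, 3/7 · 1/7 = 3/49; with total 10/147.
Therefore the posterior P(bag B | data) = (1/147) / (10/147) = 1/10.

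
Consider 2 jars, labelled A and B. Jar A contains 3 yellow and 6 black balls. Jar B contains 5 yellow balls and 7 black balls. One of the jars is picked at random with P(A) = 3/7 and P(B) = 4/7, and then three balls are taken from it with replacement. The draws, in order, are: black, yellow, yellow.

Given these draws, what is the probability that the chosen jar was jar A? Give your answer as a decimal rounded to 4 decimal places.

The likelihood of the observed sequence under each hypothesis: P(data | jar A) = (6/9)(3/9)(3/9) = 0.074074; P(data | jar B) = (7/12)(5/12)(5/12) = 0.10127.
Weighting by the prior gives 3/7 · 0.074074 = 0.031746, 4/7 · 0.10127 = 0.05787; with total 0.089616.
Therefore the posterior P(jar A | data) = (0.031746) / (0.089616) = 0.35424.

0.3542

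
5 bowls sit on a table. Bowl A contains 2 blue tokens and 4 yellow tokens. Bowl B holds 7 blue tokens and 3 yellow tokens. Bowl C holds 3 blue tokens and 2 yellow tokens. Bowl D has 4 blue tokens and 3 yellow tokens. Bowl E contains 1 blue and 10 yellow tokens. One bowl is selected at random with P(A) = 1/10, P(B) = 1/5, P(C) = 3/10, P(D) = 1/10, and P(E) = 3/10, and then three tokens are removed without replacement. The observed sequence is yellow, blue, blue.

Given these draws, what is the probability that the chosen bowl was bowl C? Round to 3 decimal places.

Under each hypothesis, the probability of the observed sequence is: P(data | bowl A) = (4/6)(2/5)(1/4) = 0.066667; P(data | bowl B) = (3/10)(7/9)(6/8) = 0.175; P(data | bowl C) = (2/5)(3/4)(2/3) = 0.2; P(data | bowl D) = (3/7)(4/6)(3/5) = 0.17143; P(data | bowl E) = (10/11)(1/10)(0/9) = 0.
Weighting by the prior gives 1/10 · 0.066667 = 0.0066667, 1/5 · 0.175 = 0.035, 3/10 · 0.2 = 0.06, 1/10 · 0.17143 = 0.017143, 3/10 · 0 = 0; these sum to 0.11881.
So P(bowl C | data) = (0.06) / (0.11881) = 0.50501.

0.505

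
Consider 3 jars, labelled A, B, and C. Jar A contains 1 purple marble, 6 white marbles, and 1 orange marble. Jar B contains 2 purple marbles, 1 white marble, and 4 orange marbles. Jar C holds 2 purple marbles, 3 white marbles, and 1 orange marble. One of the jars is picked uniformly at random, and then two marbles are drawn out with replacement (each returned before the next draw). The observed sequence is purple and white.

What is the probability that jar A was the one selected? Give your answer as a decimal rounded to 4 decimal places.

Under each hypothesis, the probability of the observed sequence is: P(data | jar A) = (1/8)(6/8) = 0.09375; P(data | jar B) = (2/7)(1/7) = 0.040816; P(data | jar C) = (2/6)(3/6) = 0.16667.
Multiplying each by its prior: 1/3 · 0.09375 = 0.03125, 1/3 · 0.040816 = 0.013605, 1/3 · 0.16667 = 0.055556; with total 0.10041.
Hence P(jar A | data) = (0.03125) / (0.10041) = 0.31122.

0.3112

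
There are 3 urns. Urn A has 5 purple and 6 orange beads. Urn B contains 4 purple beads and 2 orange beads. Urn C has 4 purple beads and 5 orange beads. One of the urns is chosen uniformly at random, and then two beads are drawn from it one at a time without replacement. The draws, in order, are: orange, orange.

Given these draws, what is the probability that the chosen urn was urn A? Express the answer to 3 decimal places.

0.442

Under each hypothesis, the probability of the observed sequence is: P(data | urn A) = (6/11)(5/10) = 0.27273; P(data | urn B) = (2/6)(1/5) = 0.066667; P(data | urn C) = (5/9)(4/8) = 0.27778.
The prior-weighted likelihoods are 1/3 · 0.27273 = 0.090909, 1/3 · 0.066667 = 0.022222, 1/3 · 0.27778 = 0.092593; with total 0.20572.
By Bayes' rule, P(urn A | data) = (0.090909) / (0.20572) = 0.4419.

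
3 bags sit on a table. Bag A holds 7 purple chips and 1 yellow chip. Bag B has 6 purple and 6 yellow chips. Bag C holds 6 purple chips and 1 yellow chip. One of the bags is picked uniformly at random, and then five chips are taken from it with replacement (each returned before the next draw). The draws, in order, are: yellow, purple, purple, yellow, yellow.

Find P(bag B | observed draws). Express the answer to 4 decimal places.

Under each hypothesis, the probability of the observed sequence is: P(data | bag A) = (1/8)(7/8)(7/8)(1/8)(1/8) = 0.0014954; P(data | bag B) = (6/12)(6/12)(6/12)(6/12)(6/12) = 0.03125; P(data | bag C) = (1/7)(6/7)(6/7)(1/7)(1/7) = 0.002142.
Weighting by the prior gives 1/3 · 0.0014954 = 0.00049845, 1/3 · 0.03125 = 0.010417, 1/3 · 0.002142 = 0.00071399; with total 0.011629.
So P(bag B | data) = (0.010417) / (0.011629) = 0.89574.

0.8957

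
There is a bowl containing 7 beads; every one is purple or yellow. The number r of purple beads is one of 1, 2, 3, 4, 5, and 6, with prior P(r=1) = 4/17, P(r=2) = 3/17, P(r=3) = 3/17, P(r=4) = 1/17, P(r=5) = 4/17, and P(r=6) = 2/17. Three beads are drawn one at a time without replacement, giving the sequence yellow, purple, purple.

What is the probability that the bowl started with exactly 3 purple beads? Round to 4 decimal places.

Under each hypothesis, the probability of the observed sequence is: P(data | r = 1) = (6/7)(1/6)(0/5) = 0; P(data | r = 2) = (5/7)(2/6)(1/5) = 0.047619; P(data | r = 3) = (4/7)(3/6)(2/5) = 0.11429; P(data | r = 4) = (3/7)(4/6)(3/5) = 0.17143; P(data | r = 5) = (2/7)(5/6)(4/5) = 0.19048; P(data | r = 6) = (1/7)(6/6)(5/5) = 0.14286.
Weighting by the prior gives 4/17 · 0 = 0, 3/17 · 0.047619 = 0.0084034, 3/17 · 0.11429 = 0.020168, 1/17 · 0.17143 = 0.010084, 4/17 · 0.19048 = 0.044818, 2/17 · 0.14286 = 0.016807; these sum to 0.10028.
So P(r = 3 | data) = (0.020168) / (0.10028) = 0.20112.

0.2011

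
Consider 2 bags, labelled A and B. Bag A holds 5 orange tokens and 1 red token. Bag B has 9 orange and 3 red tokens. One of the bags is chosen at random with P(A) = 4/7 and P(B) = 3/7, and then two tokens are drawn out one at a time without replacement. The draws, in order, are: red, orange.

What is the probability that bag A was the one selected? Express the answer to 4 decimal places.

0.5207

Under each hypothesis, the probability of the observed sequence is: P(data | bag A) = (1/6)(5/5) = 1/6; P(data | bag B) = (3/12)(9/11) = 9/44.
Weighting by the prior gives 4/7 · 1/6 = 2/21, 3/7 · 9/44 = 27/308; these sum to 169/924.
By Bayes' rule, P(bag A | data) = (2/21) / (169/924) = 88/169.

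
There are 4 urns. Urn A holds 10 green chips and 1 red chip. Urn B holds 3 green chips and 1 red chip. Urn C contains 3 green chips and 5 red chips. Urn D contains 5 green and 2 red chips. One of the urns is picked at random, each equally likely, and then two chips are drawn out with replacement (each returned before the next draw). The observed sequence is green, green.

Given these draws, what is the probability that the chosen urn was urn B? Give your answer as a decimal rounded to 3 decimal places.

0.276

Compute the likelihood of the observed sequence for each case: P(data | urn A) = (10/11)(10/11) = 0.82645; P(data | urn B) = (3/4)(3/4) = 0.5625; P(data | urn C) = (3/8)(3/8) = 0.14062; P(data | urn D) = (5/7)(5/7) = 0.5102.
Multiplying each by its prior: 1/4 · 0.82645 = 0.20661, 1/4 · 0.5625 = 0.14062, 1/4 · 0.14062 = 0.035156, 1/4 · 0.5102 = 0.12755; summing to 0.50994.
Hence P(urn B | data) = (0.14062) / (0.50994) = 0.27577.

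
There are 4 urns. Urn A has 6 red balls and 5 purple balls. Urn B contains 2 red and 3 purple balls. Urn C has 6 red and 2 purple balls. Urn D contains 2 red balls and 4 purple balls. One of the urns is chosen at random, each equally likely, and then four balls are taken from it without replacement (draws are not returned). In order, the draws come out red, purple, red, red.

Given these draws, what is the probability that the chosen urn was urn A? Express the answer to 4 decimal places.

For each hypothesis, P(data | H) works out to: P(data | urn A) = (6/11)(5/10)(5/9)(4/8) = 0.075758; P(data | urn B) = (2/5)(3/4)(1/3)(0/2) = 0; P(data | urn C) = (6/8)(2/7)(5/6)(4/5) = 0.14286; P(data | urn D) = (2/6)(4/5)(1/4)(0/3) = 0.
Multiplying each by its prior: 1/4 · 0.075758 = 0.018939, 1/4 · 0 = 0, 1/4 · 0.14286 = 0.035714, 1/4 · 0 = 0; summing to 0.054654.
Hence P(urn A | data) = (0.018939) / (0.054654) = 0.34653.

0.3465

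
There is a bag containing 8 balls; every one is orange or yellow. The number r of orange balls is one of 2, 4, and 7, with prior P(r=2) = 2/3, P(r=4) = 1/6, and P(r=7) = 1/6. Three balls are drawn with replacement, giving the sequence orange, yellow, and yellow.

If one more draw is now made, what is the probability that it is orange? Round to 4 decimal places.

0.3068

Under each hypothesis, the probability of the observed sequence is: P(data | r = 2) = (2/8)(6/8)(6/8) = 0.14062; P(data | r = 4) = (4/8)(4/8)(4/8) = 0.125; P(data | r = 7) = (7/8)(1/8)(1/8) = 0.013672.
Weighting by the prior gives 2/3 · 0.14062 = 0.09375, 1/6 · 0.125 = 0.020833, 1/6 · 0.013672 = 0.0022786; these sum to 0.11686.
Normalising, the posterior is P(r = 2 | data) = 0.80223, P(r = 4 | data) = 0.17827, P(r = 7 | data) = 0.019499.
The predictive probability is P(orange next | data) = (1/4)(0.80223) + (1/2)(0.17827) + (7/8)(0.019499) = 0.30675.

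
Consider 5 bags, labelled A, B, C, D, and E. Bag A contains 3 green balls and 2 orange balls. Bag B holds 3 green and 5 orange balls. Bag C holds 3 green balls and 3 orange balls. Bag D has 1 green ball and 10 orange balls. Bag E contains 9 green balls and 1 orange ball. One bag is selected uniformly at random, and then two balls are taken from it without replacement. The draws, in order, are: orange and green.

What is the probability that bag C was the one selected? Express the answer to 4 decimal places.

0.2833

For each hypothesis, P(data | H) works out to: P(data | bag A) = (2/5)(3/4) = 0.3; P(data | bag B) = (5/8)(3/7) = 0.26786; P(data | bag C) = (3/6)(3/5) = 0.3; P(data | bag D) = (10/11)(1/10) = 0.090909; P(data | bag E) = (1/10)(9/9) = 0.1.
Multiplying each by its prior: 1/5 · 0.3 = 0.06, 1/5 · 0.26786 = 0.053571, 1/5 · 0.3 = 0.06, 1/5 · 0.090909 = 0.018182, 1/5 · 0.1 = 0.02; these sum to 0.21175.
So P(bag C | data) = (0.06) / (0.21175) = 0.28335.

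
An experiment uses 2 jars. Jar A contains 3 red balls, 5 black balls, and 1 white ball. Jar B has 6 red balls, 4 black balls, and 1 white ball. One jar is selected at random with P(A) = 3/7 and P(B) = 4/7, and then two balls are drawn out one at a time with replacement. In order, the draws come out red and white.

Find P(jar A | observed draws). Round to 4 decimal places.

0.3591

For each hypothesis, P(data | H) works out to: P(data | jar A) = (3/9)(1/9) = 0.037037; P(data | jar B) = (6/11)(1/11) = 0.049587.
The prior-weighted likelihoods are 3/7 · 0.037037 = 0.015873, 4/7 · 0.049587 = 0.028335; these sum to 0.044208.
Hence P(jar A | data) = (0.015873) / (0.044208) = 0.35905.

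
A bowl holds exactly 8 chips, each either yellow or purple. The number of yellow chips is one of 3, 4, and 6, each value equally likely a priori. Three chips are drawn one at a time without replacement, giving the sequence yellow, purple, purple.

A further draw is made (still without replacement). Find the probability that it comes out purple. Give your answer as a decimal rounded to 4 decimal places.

Under each hypothesis, the probability of the observed sequence is: P(data | r = 3) = (3/8)(5/7)(4/6) = 5/28; P(data | r = 4) = (4/8)(4/7)(3/6) = 1/7; P(data | r = 6) = (6/8)(2/7)(1/6) = 1/28.
The prior-weighted likelihoods are 1/3 · 5/28 = 5/84, 1/3 · 1/7 = 1/21, 1/3 · 1/28 = 1/84; with total 5/42.
Normalising, the posterior is P(r = 3 | data) = 1/2, P(r = 4 | data) = 2/5, P(r = 6 | data) = 1/10.
The predictive probability is P(purple next | data) = (3/5)(1/2) + (2/5)(2/5) + (0)(1/10) = 23/50.

0.4600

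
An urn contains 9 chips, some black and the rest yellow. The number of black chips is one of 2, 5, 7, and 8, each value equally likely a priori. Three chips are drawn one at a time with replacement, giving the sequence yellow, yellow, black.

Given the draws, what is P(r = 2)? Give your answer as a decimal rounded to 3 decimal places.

Under each hypothesis, the probability of the observed sequence is: P(data | r = 2) = (7/9)(7/9)(2/9) = 0.13443; P(data | r = 5) = (4/9)(4/9)(5/9) = 0.10974; P(data | r = 7) = (2/9)(2/9)(7/9) = 0.038409; P(data | r = 8) = (1/9)(1/9)(8/9) = 0.010974.
Multiplying each by its prior: 1/4 · 0.13443 = 0.033608, 1/4 · 0.10974 = 0.027435, 1/4 · 0.038409 = 0.0096022, 1/4 · 0.010974 = 0.0027435; with total 0.073388.
Therefore the posterior P(r = 2 | data) = (0.033608) / (0.073388) = 0.45794.

0.458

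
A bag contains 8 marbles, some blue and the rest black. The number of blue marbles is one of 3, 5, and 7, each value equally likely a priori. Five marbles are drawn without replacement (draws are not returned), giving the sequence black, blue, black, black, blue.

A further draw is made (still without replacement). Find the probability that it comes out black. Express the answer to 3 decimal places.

Under each hypothesis, the probability of the observed sequence is: P(data | r = 3) = (5/8)(3/7)(4/6)(3/5)(2/4) = 3/56; P(data | r = 5) = (3/8)(5/7)(2/6)(1/5)(4/4) = 1/56; P(data | r = 7) = (1/8)(7/7)(0/6) = 0.
Weighting by the prior gives 1/3 · 3/56 = 1/56, 1/3 · 1/56 = 1/168, 1/3 · 0 = 0; summing to 1/42.
Normalising, the posterior is P(r = 3 | data) = 3/4, P(r = 5 | data) = 1/4, P(r = 7 | data) = 0.
So P(black next | data) = Σ P(black next | H) P(H | data) = (2/3)(3/4) + (0)(1/4) = 1/2.

0.500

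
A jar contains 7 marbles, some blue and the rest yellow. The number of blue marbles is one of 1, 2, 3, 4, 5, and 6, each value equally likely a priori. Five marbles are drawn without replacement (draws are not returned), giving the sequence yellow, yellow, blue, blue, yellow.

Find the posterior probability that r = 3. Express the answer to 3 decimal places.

0.429

Compute the likelihood of the observed sequence for each case: P(data | r = 1) = (6/7)(5/6)(1/5)(0/4) = 0; P(data | r = 2) = (5/7)(4/6)(2/5)(1/4)(3/3) = 1/21; P(data | r = 3) = (4/7)(3/6)(3/5)(2/4)(2/3) = 2/35; P(data | r = 4) = (3/7)(2/6)(4/5)(3/4)(1/3) = 1/35; P(data | r = 5) = (2/7)(1/6)(5/5)(4/4)(0/3) = 0; P(data | r = 6) = (1/7)(0/6) = 0.
Weighting by the prior gives 1/6 · 0 = 0, 1/6 · 1/21 = 1/126, 1/6 · 2/35 = 1/105, 1/6 · 1/35 = 1/210, 1/6 · 0 = 0, 1/6 · 0 = 0; summing to 1/45.
Hence P(r = 3 | data) = (1/105) / (1/45) = 3/7.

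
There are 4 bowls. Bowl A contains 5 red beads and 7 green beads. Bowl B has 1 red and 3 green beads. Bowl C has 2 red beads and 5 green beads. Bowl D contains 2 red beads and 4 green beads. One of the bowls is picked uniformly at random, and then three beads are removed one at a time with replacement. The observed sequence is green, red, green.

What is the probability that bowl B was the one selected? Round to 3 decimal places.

0.244

Under each hypothesis, the probability of the observed sequence is: P(data | bowl A) = (7/12)(5/12)(7/12) = 0.14178; P(data | bowl B) = (3/4)(1/4)(3/4) = 0.14062; P(data | bowl C) = (5/7)(2/7)(5/7) = 0.14577; P(data | bowl D) = (4/6)(2/6)(4/6) = 0.14815.
The prior-weighted likelihoods are 1/4 · 0.14178 = 0.035446, 1/4 · 0.14062 = 0.035156, 1/4 · 0.14577 = 0.036443, 1/4 · 0.14815 = 0.037037; summing to 0.14408.
Hence P(bowl B | data) = (0.035156) / (0.14408) = 0.244.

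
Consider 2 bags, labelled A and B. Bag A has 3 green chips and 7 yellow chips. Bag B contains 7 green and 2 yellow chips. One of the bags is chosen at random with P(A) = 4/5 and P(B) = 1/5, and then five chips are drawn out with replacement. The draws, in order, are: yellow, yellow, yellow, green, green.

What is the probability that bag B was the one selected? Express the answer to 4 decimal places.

0.0510

Under each hypothesis, the probability of the observed sequence is: P(data | bag A) = (7/10)(7/10)(7/10)(3/10)(3/10) = 0.03087; P(data | bag B) = (2/9)(2/9)(2/9)(7/9)(7/9) = 0.0066386.
Multiplying each by its prior: 4/5 · 0.03087 = 0.024696, 1/5 · 0.0066386 = 0.0013277; summing to 0.026024.
Hence P(bag B | data) = (0.0013277) / (0.026024) = 0.051019.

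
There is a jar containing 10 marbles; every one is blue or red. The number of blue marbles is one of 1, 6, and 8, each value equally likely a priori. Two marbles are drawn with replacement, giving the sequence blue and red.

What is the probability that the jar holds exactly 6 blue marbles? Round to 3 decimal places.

0.490

The likelihood of the observed sequence under each hypothesis: P(data | r = 1) = (1/10)(9/10) = 9/100; P(data | r = 6) = (6/10)(4/10) = 6/25; P(data | r = 8) = (8/10)(2/10) = 4/25.
The prior-weighted likelihoods are 1/3 · 9/100 = 3/100, 1/3 · 6/25 = 2/25, 1/3 · 4/25 = 4/75; these sum to 49/300.
Therefore the posterior P(r = 6 | data) = (2/25) / (49/300) = 24/49.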